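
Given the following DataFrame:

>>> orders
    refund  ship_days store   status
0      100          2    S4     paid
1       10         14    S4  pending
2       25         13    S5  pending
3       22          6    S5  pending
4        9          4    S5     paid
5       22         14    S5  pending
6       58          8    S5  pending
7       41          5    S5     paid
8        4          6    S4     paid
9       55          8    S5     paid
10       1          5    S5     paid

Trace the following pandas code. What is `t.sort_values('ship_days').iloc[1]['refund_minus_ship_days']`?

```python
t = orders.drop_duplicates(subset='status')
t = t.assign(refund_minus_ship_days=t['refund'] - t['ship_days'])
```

-4

drop duplicate status (keep=first):
   refund  ship_days store   status
0     100          2    S4     paid
1      10         14    S4  pending
add column refund_minus_ship_days = t['refund'] - t['ship_days']:
   refund  ship_days store   status  refund_minus_ship_days
0     100          2    S4     paid                      98
1      10         14    S4  pending                      -4
sort by ship_days:
   refund  ship_days store   status  refund_minus_ship_days
0     100          2    S4     paid                      98
1      10         14    S4  pending                      -4
value at position 1, column 'refund_minus_ship_days' → -4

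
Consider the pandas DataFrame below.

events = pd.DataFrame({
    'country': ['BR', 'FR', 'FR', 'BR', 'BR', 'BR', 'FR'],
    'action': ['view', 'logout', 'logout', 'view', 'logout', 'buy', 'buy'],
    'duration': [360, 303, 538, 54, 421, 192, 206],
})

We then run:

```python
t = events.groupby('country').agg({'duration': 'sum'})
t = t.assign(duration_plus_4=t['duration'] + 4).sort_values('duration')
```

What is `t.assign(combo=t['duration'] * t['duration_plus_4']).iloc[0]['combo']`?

1058837

group by country, sum of duration:
         duration
country          
BR           1027
FR           1047
add column duration_plus_4 = t['duration'] + 4:
         duration  duration_plus_4
country                           
BR           1027             1031
FR           1047             1051
sort by duration:
         duration  duration_plus_4
country                           
BR           1027             1031
FR           1047             1051
add column combo = t['duration'] * t['duration_plus_4']:
         duration  duration_plus_4    combo
country                                    
BR           1027             1031  1058837
FR           1047             1051  1100397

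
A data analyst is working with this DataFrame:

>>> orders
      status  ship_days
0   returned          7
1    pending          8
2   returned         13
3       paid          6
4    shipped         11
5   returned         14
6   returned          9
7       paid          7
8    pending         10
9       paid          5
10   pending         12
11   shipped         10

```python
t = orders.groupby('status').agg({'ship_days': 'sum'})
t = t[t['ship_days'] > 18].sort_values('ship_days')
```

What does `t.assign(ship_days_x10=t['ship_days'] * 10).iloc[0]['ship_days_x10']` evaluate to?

210

group by status, sum of ship_days:
          ship_days
status             
paid             18
pending          30
returned         43
shipped          21
filter rows where ship_days > 18:
          ship_days
status             
pending          30
returned         43
shipped          21
sort by ship_days:
          ship_days
status             
shipped          21
pending          30
returned         43
add column ship_days_x10 = t['ship_days'] * 10:
          ship_days  ship_days_x10
status                            
shipped          21            210
pending          30            300
returned         43            430
Reading off the value at position 0, column 'ship_days_x10', we get 210.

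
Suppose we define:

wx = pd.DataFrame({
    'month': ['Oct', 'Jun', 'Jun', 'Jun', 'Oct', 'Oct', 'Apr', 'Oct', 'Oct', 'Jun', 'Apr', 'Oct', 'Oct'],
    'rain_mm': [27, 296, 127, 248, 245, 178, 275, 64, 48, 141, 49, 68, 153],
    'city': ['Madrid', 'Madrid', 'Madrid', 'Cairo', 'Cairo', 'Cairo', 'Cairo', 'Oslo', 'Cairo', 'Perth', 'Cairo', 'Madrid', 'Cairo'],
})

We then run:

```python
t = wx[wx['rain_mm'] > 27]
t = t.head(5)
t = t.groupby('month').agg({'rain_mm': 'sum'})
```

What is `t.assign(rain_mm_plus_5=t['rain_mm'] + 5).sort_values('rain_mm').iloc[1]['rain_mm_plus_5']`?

filter rows where rain_mm > 27:
   month  rain_mm    city
1    Jun      296  Madrid
2    Jun      127  Madrid
3    Jun      248   Cairo
4    Oct      245   Cairo
5    Oct      178   Cairo
6    Apr      275   Cairo
7    Oct       64    Oslo
8    Oct       48   Cairo
9    Jun      141   Perth
10   Apr       49   Cairo
11   Oct       68  Madrid
12   Oct      153   Cairo
take first 5 rows:
  month  rain_mm    city
1   Jun      296  Madrid
2   Jun      127  Madrid
3   Jun      248   Cairo
4   Oct      245   Cairo
5   Oct      178   Cairo
group by month, sum of rain_mm:
       rain_mm
month         
Jun        671
Oct        423
add column rain_mm_plus_5 = t['rain_mm'] + 5:
       rain_mm  rain_mm_plus_5
month                         
Jun        671             676
Oct        423             428
sort by rain_mm:
       rain_mm  rain_mm_plus_5
month                         
Oct        423             428
Jun        671             676

676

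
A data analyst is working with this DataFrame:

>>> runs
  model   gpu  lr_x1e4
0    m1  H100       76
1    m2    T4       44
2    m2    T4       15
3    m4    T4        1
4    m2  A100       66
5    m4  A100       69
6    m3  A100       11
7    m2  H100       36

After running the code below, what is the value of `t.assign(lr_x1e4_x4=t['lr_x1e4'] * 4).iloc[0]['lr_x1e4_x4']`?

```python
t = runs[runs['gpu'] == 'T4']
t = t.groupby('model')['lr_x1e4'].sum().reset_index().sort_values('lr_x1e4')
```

4

filter rows where gpu == 'T4':
  model gpu  lr_x1e4
1    m2  T4       44
2    m2  T4       15
3    m4  T4        1
group by model, sum of lr_x1e4:
model
m2    59
m4     1
Name: lr_x1e4, dtype: int64
reset_index():
  model  lr_x1e4
0    m2       59
1    m4        1
sort by lr_x1e4:
  model  lr_x1e4
1    m4        1
0    m2       59
add column lr_x1e4_x4 = t['lr_x1e4'] * 4:
  model  lr_x1e4  lr_x1e4_x4
1    m4        1           4
0    m2       59         236
Finally, value at position 0, column 'lr_x1e4_x4' = 4.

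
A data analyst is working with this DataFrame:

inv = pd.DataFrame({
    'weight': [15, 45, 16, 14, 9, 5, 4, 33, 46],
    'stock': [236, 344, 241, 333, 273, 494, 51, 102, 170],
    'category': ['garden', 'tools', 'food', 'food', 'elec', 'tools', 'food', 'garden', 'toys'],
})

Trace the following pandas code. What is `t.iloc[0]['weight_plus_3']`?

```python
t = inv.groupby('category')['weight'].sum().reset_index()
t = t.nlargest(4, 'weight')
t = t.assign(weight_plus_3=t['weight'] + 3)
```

53

group by category, sum of weight:
category
elec       9
food      34
garden    48
tools     50
toys      46
Name: weight, dtype: int64
reset_index():
  category  weight
0     elec       9
1     food      34
2   garden      48
3    tools      50
4     toys      46
take 4 rows with largest weight:
  category  weight
3    tools      50
2   garden      48
4     toys      46
1     food      34
add column weight_plus_3 = t['weight'] + 3:
  category  weight  weight_plus_3
3    tools      50             53
2   garden      48             51
4     toys      46             49
1     food      34             37
Hence 53.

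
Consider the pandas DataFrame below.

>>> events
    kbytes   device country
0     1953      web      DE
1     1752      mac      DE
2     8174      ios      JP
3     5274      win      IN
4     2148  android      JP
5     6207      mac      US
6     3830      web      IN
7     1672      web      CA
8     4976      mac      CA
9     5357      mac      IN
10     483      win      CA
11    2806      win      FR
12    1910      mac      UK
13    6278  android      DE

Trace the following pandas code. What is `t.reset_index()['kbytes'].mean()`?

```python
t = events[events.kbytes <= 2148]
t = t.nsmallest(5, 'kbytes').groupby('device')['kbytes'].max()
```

1448.66666667

filter rows where kbytes <= 2148:
    kbytes   device country
0     1953      web      DE
1     1752      mac      DE
4     2148  android      JP
7     1672      web      CA
10     483      win      CA
12    1910      mac      UK
take 5 rows with smallest kbytes:
    kbytes device country
10     483    win      CA
7     1672    web      CA
1     1752    mac      DE
12    1910    mac      UK
0     1953    web      DE
group by device, max of kbytes:
device
mac    1910
web    1953
win     483
Name: kbytes, dtype: int64
reset_index():
  device  kbytes
0    mac    1910
1    web    1953
2    win     483
The mean of column 'kbytes' is 1448.66666667.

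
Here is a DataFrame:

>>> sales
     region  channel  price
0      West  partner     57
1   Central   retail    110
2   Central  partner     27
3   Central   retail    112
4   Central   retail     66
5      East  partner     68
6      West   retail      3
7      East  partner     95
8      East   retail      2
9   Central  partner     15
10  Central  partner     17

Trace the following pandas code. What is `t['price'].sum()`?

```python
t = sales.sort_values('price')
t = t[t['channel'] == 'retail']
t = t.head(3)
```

sort by price:
     region  channel  price
8      East   retail      2
6      West   retail      3
9   Central  partner     15
10  Central  partner     17
2   Central  partner     27
0      West  partner     57
4   Central   retail     66
5      East  partner     68
7      East  partner     95
1   Central   retail    110
3   Central   retail    112
filter rows where channel == 'retail':
    region channel  price
8     East  retail      2
6     West  retail      3
4  Central  retail     66
1  Central  retail    110
3  Central  retail    112
take first 3 rows:
    region channel  price
8     East  retail      2
6     West  retail      3
4  Central  retail     66

71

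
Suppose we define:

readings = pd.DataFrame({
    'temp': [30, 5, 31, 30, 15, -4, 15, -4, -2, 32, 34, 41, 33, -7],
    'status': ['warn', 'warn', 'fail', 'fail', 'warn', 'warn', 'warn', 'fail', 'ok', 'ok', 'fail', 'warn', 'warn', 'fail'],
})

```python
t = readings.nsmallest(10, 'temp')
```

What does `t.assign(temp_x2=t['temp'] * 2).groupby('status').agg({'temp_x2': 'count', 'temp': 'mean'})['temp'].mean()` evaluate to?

take 10 rows with smallest temp:
    temp status
13    -7   fail
5     -4   warn
7     -4   fail
8     -2     ok
1      5   warn
4     15   warn
6     15   warn
0     30   warn
3     30   fail
2     31   fail
add column temp_x2 = t['temp'] * 2:
    temp status  temp_x2
13    -7   fail      -14
5     -4   warn       -8
7     -4   fail       -8
8     -2     ok       -4
1      5   warn       10
4     15   warn       30
6     15   warn       30
0     30   warn       60
3     30   fail       60
2     31   fail       62
group by status: count(temp_x2), mean(temp):
        temp_x2  temp
status               
fail          4  12.5
ok            1  -2.0
warn          5  12.2
The mean of column 'temp' is 7.56666666667.

7.56666666667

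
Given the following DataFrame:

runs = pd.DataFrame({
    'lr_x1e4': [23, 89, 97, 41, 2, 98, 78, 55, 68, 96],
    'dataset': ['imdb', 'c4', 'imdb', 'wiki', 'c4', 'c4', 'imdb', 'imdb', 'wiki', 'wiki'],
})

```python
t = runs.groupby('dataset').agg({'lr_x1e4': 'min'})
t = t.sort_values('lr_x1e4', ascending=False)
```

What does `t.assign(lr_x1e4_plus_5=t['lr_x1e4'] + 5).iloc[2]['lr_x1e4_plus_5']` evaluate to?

group by dataset, min of lr_x1e4:
         lr_x1e4
dataset         
c4             2
imdb          23
wiki          41
sort by lr_x1e4 descending:
         lr_x1e4
dataset         
wiki          41
imdb          23
c4             2
add column lr_x1e4_plus_5 = t['lr_x1e4'] + 5:
         lr_x1e4  lr_x1e4_plus_5
dataset                         
wiki          41              46
imdb          23              28
c4             2               7
So iloc[2]['lr_x1e4_plus_5'] = 7.

7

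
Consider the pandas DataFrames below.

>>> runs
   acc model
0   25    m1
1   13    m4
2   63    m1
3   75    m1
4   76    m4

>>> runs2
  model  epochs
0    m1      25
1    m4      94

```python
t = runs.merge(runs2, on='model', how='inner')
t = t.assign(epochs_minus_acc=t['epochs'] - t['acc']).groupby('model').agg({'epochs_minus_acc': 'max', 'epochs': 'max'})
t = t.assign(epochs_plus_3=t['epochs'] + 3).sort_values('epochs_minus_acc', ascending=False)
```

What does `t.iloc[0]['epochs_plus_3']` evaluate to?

97

merge on 'model' (how='inner') → 5 rows:
   acc model  epochs
0   25    m1      25
1   13    m4      94
2   63    m1      25
3   75    m1      25
4   76    m4      94
add column epochs_minus_acc = t['epochs'] - t['acc']:
   acc model  epochs  epochs_minus_acc
0   25    m1      25                 0
1   13    m4      94                81
2   63    m1      25               -38
3   75    m1      25               -50
4   76    m4      94                18
group by model: max(epochs_minus_acc), max(epochs):
       epochs_minus_acc  epochs
model                          
m1                    0      25
m4                   81      94
add column epochs_plus_3 = t['epochs'] + 3:
       epochs_minus_acc  epochs  epochs_plus_3
model                                         
m1                    0      25             28
m4                   81      94             97
sort by epochs_minus_acc descending:
       epochs_minus_acc  epochs  epochs_plus_3
model                                         
m4                   81      94             97
m1                    0      25             28
value at position 0, column 'epochs_plus_3' → 97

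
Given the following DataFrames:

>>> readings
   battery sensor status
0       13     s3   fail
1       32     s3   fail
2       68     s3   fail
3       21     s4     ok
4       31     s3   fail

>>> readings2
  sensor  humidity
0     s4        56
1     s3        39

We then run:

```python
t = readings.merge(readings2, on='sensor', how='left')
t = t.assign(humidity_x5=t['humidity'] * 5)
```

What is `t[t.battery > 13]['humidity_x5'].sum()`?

865

merge on 'sensor' (how='left') → 5 rows:
   battery sensor status  humidity
0       13     s3   fail        39
1       32     s3   fail        39
2       68     s3   fail        39
3       21     s4     ok        56
4       31     s3   fail        39
add column humidity_x5 = t['humidity'] * 5:
   battery sensor status  humidity  humidity_x5
0       13     s3   fail        39          195
1       32     s3   fail        39          195
2       68     s3   fail        39          195
3       21     s4     ok        56          280
4       31     s3   fail        39          195
filter rows where battery > 13:
   battery sensor status  humidity  humidity_x5
1       32     s3   fail        39          195
2       68     s3   fail        39          195
3       21     s4     ok        56          280
4       31     s3   fail        39          195
The sum of column 'humidity_x5' is 865.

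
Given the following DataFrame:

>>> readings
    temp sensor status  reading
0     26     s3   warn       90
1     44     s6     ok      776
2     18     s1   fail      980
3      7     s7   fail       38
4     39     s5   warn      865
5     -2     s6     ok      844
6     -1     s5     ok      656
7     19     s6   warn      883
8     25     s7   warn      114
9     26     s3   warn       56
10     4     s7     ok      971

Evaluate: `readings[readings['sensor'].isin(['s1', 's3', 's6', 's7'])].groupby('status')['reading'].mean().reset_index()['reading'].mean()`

552.805555556

filter rows where sensor in ['s1', 's3', 's6', 's7']:
    temp sensor status  reading
0     26     s3   warn       90
1     44     s6     ok      776
2     18     s1   fail      980
3      7     s7   fail       38
5     -2     s6     ok      844
7     19     s6   warn      883
8     25     s7   warn      114
9     26     s3   warn       56
10     4     s7     ok      971
group by status, mean of reading:
status
fail    509.000000
ok      863.666667
warn    285.750000
Name: reading, dtype: float64
reset_index():
  status     reading
0   fail  509.000000
1     ok  863.666667
2   warn  285.750000
The mean of column 'reading' is 552.805555556.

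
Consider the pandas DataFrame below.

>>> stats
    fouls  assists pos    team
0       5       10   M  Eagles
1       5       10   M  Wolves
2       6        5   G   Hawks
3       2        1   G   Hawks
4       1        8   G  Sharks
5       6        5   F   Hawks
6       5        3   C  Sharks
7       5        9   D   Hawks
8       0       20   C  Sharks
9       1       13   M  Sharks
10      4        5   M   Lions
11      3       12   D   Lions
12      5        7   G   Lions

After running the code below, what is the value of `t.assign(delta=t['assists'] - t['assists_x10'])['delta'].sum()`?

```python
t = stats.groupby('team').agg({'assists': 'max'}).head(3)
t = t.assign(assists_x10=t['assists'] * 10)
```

-279

group by team, max of assists:
        assists
team           
Eagles       10
Hawks         9
Lions        12
Sharks       20
Wolves       10
take first 3 rows:
        assists
team           
Eagles       10
Hawks         9
Lions        12
add column assists_x10 = t['assists'] * 10:
        assists  assists_x10
team                        
Eagles       10          100
Hawks         9           90
Lions        12          120
add column delta = t['assists'] - t['assists_x10']:
        assists  assists_x10  delta
team                               
Eagles       10          100    -90
Hawks         9           90    -81
Lions        12          120   -108
sum of column 'delta' → -279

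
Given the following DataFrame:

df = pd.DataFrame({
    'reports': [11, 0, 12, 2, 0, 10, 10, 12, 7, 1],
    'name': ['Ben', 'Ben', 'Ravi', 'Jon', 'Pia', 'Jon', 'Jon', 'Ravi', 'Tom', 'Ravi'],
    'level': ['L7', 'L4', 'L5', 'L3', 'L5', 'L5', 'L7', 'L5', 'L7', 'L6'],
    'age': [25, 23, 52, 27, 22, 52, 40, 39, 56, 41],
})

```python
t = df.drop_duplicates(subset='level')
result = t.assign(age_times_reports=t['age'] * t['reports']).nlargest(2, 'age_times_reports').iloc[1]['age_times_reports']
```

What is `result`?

275

drop duplicate level (keep=first):
   reports  name level  age
0       11   Ben    L7   25
1        0   Ben    L4   23
2       12  Ravi    L5   52
3        2   Jon    L3   27
9        1  Ravi    L6   41
add column age_times_reports = t['age'] * t['reports']:
   reports  name level  age  age_times_reports
0       11   Ben    L7   25                275
1        0   Ben    L4   23                  0
2       12  Ravi    L5   52                624
3        2   Jon    L3   27                 54
9        1  Ravi    L6   41                 41
take 2 rows with largest age_times_reports:
   reports  name level  age  age_times_reports
2       12  Ravi    L5   52                624
0       11   Ben    L7   25                275
Reading off the value at position 1, column 'age_times_reports', we get 275.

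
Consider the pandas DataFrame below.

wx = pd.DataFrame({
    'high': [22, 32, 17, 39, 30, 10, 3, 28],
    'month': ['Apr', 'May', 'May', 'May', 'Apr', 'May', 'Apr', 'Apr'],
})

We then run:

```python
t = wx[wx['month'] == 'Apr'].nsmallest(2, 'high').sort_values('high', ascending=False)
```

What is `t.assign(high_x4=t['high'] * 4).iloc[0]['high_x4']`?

filter rows where month == 'Apr':
   high month
0    22   Apr
4    30   Apr
6     3   Apr
7    28   Apr
take 2 rows with smallest high:
   high month
6     3   Apr
0    22   Apr
sort by high descending:
   high month
0    22   Apr
6     3   Apr
add column high_x4 = t['high'] * 4:
   high month  high_x4
0    22   Apr       88
6     3   Apr       12
The value at position 0, column 'high_x4' is 88.

88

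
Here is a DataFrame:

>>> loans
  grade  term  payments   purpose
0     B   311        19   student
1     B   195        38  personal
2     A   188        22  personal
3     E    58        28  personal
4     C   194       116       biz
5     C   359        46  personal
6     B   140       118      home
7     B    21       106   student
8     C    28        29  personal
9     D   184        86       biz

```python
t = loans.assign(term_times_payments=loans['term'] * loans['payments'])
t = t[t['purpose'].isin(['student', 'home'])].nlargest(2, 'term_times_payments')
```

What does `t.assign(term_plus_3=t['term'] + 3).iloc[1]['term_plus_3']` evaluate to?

add column term_times_payments = loans['term'] * loans['payments']:
  grade  term  payments   purpose  term_times_payments
0     B   311        19   student                 5909
1     B   195        38  personal                 7410
2     A   188        22  personal                 4136
3     E    58        28  personal                 1624
4     C   194       116       biz                22504
5     C   359        46  personal                16514
6     B   140       118      home                16520
7     B    21       106   student                 2226
8     C    28        29  personal                  812
9     D   184        86       biz                15824
filter rows where purpose in ['student', 'home']:
  grade  term  payments  purpose  term_times_payments
0     B   311        19  student                 5909
6     B   140       118     home                16520
7     B    21       106  student                 2226
take 2 rows with largest term_times_payments:
  grade  term  payments  purpose  term_times_payments
6     B   140       118     home                16520
0     B   311        19  student                 5909
add column term_plus_3 = t['term'] + 3:
  grade  term  payments  purpose  term_times_payments  term_plus_3
6     B   140       118     home                16520          143
0     B   311        19  student                 5909          314

314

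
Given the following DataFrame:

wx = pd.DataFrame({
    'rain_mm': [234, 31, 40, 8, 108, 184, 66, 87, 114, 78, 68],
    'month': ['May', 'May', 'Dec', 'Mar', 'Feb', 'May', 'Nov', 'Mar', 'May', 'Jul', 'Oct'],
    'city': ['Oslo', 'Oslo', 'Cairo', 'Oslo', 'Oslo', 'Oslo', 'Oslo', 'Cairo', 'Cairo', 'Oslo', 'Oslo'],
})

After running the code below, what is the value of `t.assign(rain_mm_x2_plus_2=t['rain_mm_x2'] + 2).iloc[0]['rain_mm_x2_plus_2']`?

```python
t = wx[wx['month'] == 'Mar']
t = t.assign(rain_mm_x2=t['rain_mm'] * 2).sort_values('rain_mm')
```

filter rows where month == 'Mar':
   rain_mm month   city
3        8   Mar   Oslo
7       87   Mar  Cairo
add column rain_mm_x2 = t['rain_mm'] * 2:
   rain_mm month   city  rain_mm_x2
3        8   Mar   Oslo          16
7       87   Mar  Cairo         174
sort by rain_mm:
   rain_mm month   city  rain_mm_x2
3        8   Mar   Oslo          16
7       87   Mar  Cairo         174
add column rain_mm_x2_plus_2 = t['rain_mm_x2'] + 2:
   rain_mm month   city  rain_mm_x2  rain_mm_x2_plus_2
3        8   Mar   Oslo          16                 18
7       87   Mar  Cairo         174                176

18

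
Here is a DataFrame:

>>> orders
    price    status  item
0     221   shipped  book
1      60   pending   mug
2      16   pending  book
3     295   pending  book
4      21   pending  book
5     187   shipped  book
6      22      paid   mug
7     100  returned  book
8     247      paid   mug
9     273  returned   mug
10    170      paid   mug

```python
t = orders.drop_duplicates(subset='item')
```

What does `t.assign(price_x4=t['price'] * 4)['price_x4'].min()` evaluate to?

drop duplicate item (keep=first):
   price   status  item
0    221  shipped  book
1     60  pending   mug
add column price_x4 = t['price'] * 4:
   price   status  item  price_x4
0    221  shipped  book       884
1     60  pending   mug       240
Then the min of column 'price_x4': 240

240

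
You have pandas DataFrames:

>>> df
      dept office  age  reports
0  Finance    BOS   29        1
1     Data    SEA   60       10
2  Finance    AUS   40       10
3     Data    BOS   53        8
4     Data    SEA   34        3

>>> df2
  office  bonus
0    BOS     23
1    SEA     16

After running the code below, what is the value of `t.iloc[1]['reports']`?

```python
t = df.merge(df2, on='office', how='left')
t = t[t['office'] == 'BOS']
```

8

merge on 'office' (how='left') → 5 rows:
      dept office  age  reports  bonus
0  Finance    BOS   29        1   23.0
1     Data    SEA   60       10   16.0
2  Finance    AUS   40       10    NaN
3     Data    BOS   53        8   23.0
4     Data    SEA   34        3   16.0
filter rows where office == 'BOS':
      dept office  age  reports  bonus
0  Finance    BOS   29        1   23.0
3     Data    BOS   53        8   23.0
Reading off the value at position 1, column 'reports', we get 8.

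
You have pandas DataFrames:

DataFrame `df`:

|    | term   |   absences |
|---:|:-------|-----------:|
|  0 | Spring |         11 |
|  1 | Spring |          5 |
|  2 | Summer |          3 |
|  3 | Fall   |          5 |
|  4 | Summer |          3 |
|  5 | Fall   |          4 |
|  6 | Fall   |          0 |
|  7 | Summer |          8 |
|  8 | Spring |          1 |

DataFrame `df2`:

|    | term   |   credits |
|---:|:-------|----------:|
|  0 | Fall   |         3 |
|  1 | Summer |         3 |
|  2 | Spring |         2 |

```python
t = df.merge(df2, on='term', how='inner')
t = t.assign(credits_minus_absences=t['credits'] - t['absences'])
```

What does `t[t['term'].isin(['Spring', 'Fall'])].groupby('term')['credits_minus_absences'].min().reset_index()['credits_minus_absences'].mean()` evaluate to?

merge on 'term' (how='inner') → 9 rows:
     term  absences  credits
0  Spring        11        2
1  Spring         5        2
2  Summer         3        3
3    Fall         5        3
4  Summer         3        3
5    Fall         4        3
6    Fall         0        3
7  Summer         8        3
8  Spring         1        2
add column credits_minus_absences = t['credits'] - t['absences']:
     term  absences  credits  credits_minus_absences
0  Spring        11        2                      -9
1  Spring         5        2                      -3
2  Summer         3        3                       0
3    Fall         5        3                      -2
4  Summer         3        3                       0
5    Fall         4        3                      -1
6    Fall         0        3                       3
7  Summer         8        3                      -5
8  Spring         1        2                       1
filter rows where term in ['Spring', 'Fall']:
     term  absences  credits  credits_minus_absences
0  Spring        11        2                      -9
1  Spring         5        2                      -3
3    Fall         5        3                      -2
5    Fall         4        3                      -1
6    Fall         0        3                       3
8  Spring         1        2                       1
group by term, min of credits_minus_absences:
term
Fall     -2
Spring   -9
Name: credits_minus_absences, dtype: int64
reset_index():
     term  credits_minus_absences
0    Fall                      -2
1  Spring                      -9

-5.5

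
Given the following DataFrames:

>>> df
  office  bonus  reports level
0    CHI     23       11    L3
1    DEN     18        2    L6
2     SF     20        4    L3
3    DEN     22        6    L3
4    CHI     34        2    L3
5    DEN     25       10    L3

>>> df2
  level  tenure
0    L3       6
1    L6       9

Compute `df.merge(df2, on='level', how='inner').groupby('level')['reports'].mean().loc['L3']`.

6.6

merge on 'level' (how='inner') → 6 rows:
  office  bonus  reports level  tenure
0    CHI     23       11    L3       6
1    DEN     18        2    L6       9
2     SF     20        4    L3       6
3    DEN     22        6    L3       6
4    CHI     34        2    L3       6
5    DEN     25       10    L3       6
group by level, mean of reports:
level
L3    6.6
L6    2.0
Name: reports, dtype: float64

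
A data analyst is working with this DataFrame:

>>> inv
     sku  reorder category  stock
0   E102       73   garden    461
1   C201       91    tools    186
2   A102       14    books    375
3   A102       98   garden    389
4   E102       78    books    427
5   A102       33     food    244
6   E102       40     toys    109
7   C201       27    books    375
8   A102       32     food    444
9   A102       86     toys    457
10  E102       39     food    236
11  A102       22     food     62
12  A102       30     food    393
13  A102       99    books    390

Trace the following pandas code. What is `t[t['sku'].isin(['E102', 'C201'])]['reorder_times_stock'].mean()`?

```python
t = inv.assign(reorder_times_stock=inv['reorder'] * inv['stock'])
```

add column reorder_times_stock = inv['reorder'] * inv['stock']:
     sku  reorder category  stock  reorder_times_stock
0   E102       73   garden    461                33653
1   C201       91    tools    186                16926
2   A102       14    books    375                 5250
3   A102       98   garden    389                38122
4   E102       78    books    427                33306
5   A102       33     food    244                 8052
6   E102       40     toys    109                 4360
7   C201       27    books    375                10125
8   A102       32     food    444                14208
9   A102       86     toys    457                39302
10  E102       39     food    236                 9204
11  A102       22     food     62                 1364
12  A102       30     food    393                11790
13  A102       99    books    390                38610
filter rows where sku in ['E102', 'C201']:
     sku  reorder category  stock  reorder_times_stock
0   E102       73   garden    461                33653
1   C201       91    tools    186                16926
4   E102       78    books    427                33306
6   E102       40     toys    109                 4360
7   C201       27    books    375                10125
10  E102       39     food    236                 9204
Taking the mean of column 'reorder_times_stock' gives 17929.0.

17929.0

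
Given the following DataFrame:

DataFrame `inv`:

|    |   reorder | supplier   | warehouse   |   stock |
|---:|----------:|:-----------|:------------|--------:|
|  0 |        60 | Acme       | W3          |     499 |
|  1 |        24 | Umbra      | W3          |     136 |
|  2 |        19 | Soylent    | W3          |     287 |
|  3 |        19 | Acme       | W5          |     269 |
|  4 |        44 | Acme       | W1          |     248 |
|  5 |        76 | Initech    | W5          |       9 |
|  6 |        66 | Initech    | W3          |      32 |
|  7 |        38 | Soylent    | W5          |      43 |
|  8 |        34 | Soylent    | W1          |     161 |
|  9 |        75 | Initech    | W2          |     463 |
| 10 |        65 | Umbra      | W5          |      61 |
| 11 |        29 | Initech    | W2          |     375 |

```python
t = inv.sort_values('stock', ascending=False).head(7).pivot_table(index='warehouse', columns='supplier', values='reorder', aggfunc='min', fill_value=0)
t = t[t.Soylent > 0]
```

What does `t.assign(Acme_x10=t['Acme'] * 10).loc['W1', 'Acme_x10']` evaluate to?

440

sort by stock descending:
    reorder supplier warehouse  stock
0        60     Acme        W3    499
9        75  Initech        W2    463
11       29  Initech        W2    375
2        19  Soylent        W3    287
3        19     Acme        W5    269
4        44     Acme        W1    248
8        34  Soylent        W1    161
1        24    Umbra        W3    136
10       65    Umbra        W5     61
7        38  Soylent        W5     43
6        66  Initech        W3     32
5        76  Initech        W5      9
take first 7 rows:
    reorder supplier warehouse  stock
0        60     Acme        W3    499
9        75  Initech        W2    463
11       29  Initech        W2    375
2        19  Soylent        W3    287
3        19     Acme        W5    269
4        44     Acme        W1    248
8        34  Soylent        W1    161
pivot: rows=warehouse, cols=supplier, min(reorder):
supplier   Acme  Initech  Soylent
warehouse                        
W1           44        0       34
W2            0       29        0
W3           60        0       19
W5           19        0        0
filter rows where Soylent > 0:
supplier   Acme  Initech  Soylent
warehouse                        
W1           44        0       34
W3           60        0       19
add column Acme_x10 = t['Acme'] * 10:
supplier   Acme  Initech  Soylent  Acme_x10
warehouse                                  
W1           44        0       34       440
W3           60        0       19       600
Taking the value at row 'W1', column 'Acme_x10' gives 440.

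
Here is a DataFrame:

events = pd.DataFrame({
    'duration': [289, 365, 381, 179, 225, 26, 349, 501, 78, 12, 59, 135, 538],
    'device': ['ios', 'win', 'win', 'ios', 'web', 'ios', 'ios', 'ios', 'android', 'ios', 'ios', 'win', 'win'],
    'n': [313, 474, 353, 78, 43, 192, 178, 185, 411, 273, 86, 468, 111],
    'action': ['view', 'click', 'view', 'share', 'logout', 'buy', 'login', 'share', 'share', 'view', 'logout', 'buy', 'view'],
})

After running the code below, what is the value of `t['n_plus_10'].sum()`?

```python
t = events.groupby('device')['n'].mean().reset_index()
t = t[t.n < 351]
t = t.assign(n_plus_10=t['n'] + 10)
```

249.428571429

group by device, mean of n:
device
android    411.000000
ios        186.428571
web         43.000000
win        351.500000
Name: n, dtype: float64
reset_index():
    device           n
0  android  411.000000
1      ios  186.428571
2      web   43.000000
3      win  351.500000
filter rows where n < 351:
  device           n
1    ios  186.428571
2    web   43.000000
add column n_plus_10 = t['n'] + 10:
  device           n   n_plus_10
1    ios  186.428571  196.428571
2    web   43.000000   53.000000
Finally, sum of column 'n_plus_10' = 249.428571429.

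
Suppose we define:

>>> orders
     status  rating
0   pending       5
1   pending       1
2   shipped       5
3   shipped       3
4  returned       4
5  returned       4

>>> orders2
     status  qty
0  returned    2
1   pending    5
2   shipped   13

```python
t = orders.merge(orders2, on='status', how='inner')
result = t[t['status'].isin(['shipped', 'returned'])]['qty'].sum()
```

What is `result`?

merge on 'status' (how='inner') → 6 rows:
     status  rating  qty
0   pending       5    5
1   pending       1    5
2   shipped       5   13
3   shipped       3   13
4  returned       4    2
5  returned       4    2
filter rows where status in ['shipped', 'returned']:
     status  rating  qty
2   shipped       5   13
3   shipped       3   13
4  returned       4    2
5  returned       4    2
So sum() = 30.

30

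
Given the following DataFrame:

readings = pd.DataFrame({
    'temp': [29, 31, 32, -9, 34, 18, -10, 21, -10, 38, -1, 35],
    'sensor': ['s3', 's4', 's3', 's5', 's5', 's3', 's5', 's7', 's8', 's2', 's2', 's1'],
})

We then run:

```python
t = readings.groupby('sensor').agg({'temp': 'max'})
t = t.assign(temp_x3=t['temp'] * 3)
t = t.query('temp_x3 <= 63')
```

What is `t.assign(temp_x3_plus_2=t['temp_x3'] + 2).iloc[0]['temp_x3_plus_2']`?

group by sensor, max of temp:
        temp
sensor      
s1        35
s2        38
s3        32
s4        31
s5        34
s7        21
s8       -10
add column temp_x3 = t['temp'] * 3:
        temp  temp_x3
sensor               
s1        35      105
s2        38      114
s3        32       96
s4        31       93
s5        34      102
s7        21       63
s8       -10      -30
filter rows where temp_x3 <= 63:
        temp  temp_x3
sensor               
s7        21       63
s8       -10      -30
add column temp_x3_plus_2 = t['temp_x3'] + 2:
        temp  temp_x3  temp_x3_plus_2
sensor                               
s7        21       63              65
s8       -10      -30             -28
The value at position 0, column 'temp_x3_plus_2' is 65.

65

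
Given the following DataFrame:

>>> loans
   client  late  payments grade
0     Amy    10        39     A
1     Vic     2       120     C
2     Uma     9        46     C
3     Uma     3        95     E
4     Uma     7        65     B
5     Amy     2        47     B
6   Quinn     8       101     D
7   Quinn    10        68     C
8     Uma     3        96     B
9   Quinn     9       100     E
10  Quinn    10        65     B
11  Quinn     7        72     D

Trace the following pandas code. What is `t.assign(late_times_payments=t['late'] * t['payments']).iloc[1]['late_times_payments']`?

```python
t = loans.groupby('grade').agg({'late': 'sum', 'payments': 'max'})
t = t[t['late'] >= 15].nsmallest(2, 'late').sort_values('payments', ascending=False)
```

group by grade: sum(late), max(payments):
       late  payments
grade                
A        10        39
B        22        96
C        21       120
D        15       101
E        12       100
filter rows where late >= 15:
       late  payments
grade                
B        22        96
C        21       120
D        15       101
take 2 rows with smallest late:
       late  payments
grade                
D        15       101
C        21       120
sort by payments descending:
       late  payments
grade                
C        21       120
D        15       101
add column late_times_payments = t['late'] * t['payments']:
       late  payments  late_times_payments
grade                                     
C        21       120                 2520
D        15       101                 1515

1515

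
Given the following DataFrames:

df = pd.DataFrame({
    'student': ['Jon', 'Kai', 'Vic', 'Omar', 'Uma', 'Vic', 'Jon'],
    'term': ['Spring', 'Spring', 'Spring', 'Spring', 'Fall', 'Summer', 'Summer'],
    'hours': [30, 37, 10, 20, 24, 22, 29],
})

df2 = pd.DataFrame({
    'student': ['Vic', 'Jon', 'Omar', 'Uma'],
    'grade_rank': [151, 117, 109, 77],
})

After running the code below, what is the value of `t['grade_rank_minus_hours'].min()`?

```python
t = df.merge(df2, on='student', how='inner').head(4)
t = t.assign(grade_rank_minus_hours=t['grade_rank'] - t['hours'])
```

53

merge on 'student' (how='inner') → 6 rows:
  student    term  hours  grade_rank
0     Jon  Spring     30         117
1     Vic  Spring     10         151
2    Omar  Spring     20         109
3     Uma    Fall     24          77
4     Vic  Summer     22         151
5     Jon  Summer     29         117
take first 4 rows:
  student    term  hours  grade_rank
0     Jon  Spring     30         117
1     Vic  Spring     10         151
2    Omar  Spring     20         109
3     Uma    Fall     24          77
add column grade_rank_minus_hours = t['grade_rank'] - t['hours']:
  student    term  hours  grade_rank  grade_rank_minus_hours
0     Jon  Spring     30         117                      87
1     Vic  Spring     10         151                     141
2    Omar  Spring     20         109                      89
3     Uma    Fall     24          77                      53
The min of column 'grade_rank_minus_hours' is 53.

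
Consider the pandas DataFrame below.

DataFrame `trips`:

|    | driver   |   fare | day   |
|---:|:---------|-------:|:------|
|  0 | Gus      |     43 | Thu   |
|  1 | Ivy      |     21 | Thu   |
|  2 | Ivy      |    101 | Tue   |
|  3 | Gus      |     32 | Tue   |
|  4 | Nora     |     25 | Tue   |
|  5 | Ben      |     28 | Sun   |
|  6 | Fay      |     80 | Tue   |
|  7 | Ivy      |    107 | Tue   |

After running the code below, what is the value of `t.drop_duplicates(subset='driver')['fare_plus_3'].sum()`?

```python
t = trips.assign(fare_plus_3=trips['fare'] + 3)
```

212

add column fare_plus_3 = trips['fare'] + 3:
  driver  fare  day  fare_plus_3
0    Gus    43  Thu           46
1    Ivy    21  Thu           24
2    Ivy   101  Tue          104
3    Gus    32  Tue           35
4   Nora    25  Tue           28
5    Ben    28  Sun           31
6    Fay    80  Tue           83
7    Ivy   107  Tue          110
drop duplicate driver (keep=first):
  driver  fare  day  fare_plus_3
0    Gus    43  Thu           46
1    Ivy    21  Thu           24
4   Nora    25  Tue           28
5    Ben    28  Sun           31
6    Fay    80  Tue           83
sum of column 'fare_plus_3' → 212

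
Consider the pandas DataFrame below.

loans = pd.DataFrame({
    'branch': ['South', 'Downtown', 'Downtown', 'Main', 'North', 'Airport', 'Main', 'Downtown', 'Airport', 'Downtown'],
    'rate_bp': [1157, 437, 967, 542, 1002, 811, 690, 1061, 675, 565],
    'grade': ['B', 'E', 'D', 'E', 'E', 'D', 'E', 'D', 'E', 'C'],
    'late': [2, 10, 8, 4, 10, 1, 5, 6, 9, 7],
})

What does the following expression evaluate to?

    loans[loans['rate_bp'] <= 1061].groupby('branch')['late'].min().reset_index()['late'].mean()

5.25

filter rows where rate_bp <= 1061:
     branch  rate_bp grade  late
1  Downtown      437     E    10
2  Downtown      967     D     8
3      Main      542     E     4
4     North     1002     E    10
5   Airport      811     D     1
6      Main      690     E     5
7  Downtown     1061     D     6
8   Airport      675     E     9
9  Downtown      565     C     7
group by branch, min of late:
branch
Airport      1
Downtown     6
Main         4
North       10
Name: late, dtype: int64
reset_index():
     branch  late
0   Airport     1
1  Downtown     6
2      Main     4
3     North    10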